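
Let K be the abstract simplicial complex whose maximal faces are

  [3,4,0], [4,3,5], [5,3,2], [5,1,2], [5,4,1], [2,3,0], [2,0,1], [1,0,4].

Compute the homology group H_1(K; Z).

H_1 = 0.

Take the total order 0 < 1 < 2 < 3 < 4 < 5 on the vertex set. Then K (dimension 2) consists of the simplices:

  0-simplices (6): [0], [1], [2], [3], [4], [5]
  1-simplices (12): [0,1], [0,2], [0,3], [0,4], [1,2], [1,4], [1,5], [2,3], [2,5], [3,4], [3,5], [4,5]
  2-simplices (8): [0,1,2], [0,1,4], [0,2,3], [0,3,4], [1,2,5], [1,4,5], [2,3,5], [3,4,5]

giving chain groups C_0 ≅ Z^6, C_1 ≅ Z^12, C_2 ≅ Z^8.

The boundary map ∂_1: C_1 → C_0 is given by ∂[p,q] = [q] − [p]. For instance
  ∂[4,5] = [5] − [4].
The resulting 6×12 matrix has rank 5, and its Smith normal form has invariant factors (1,1,1,1,1).

The boundary map ∂_2: C_2 → C_1 maps a triangle to the signed sum of its edges. For instance
  ∂[0,1,2] = [1,2] − [0,2] + [0,1],
  ∂[1,2,5] = [2,5] − [1,5] + [1,2].
The 12×8 boundary matrix has rank 7 and Smith normal form diag(1,1,1,1,1,1,1).

From H_k ≅ ker(∂_k) / im(∂_{k+1}) we obtain:

  H_1: rank ker ∂_1 − rank ∂_2 = (12 − 5) − 7 = 0, and the invariant factors of ∂_2 are all 1, so H_1 ≅ 0.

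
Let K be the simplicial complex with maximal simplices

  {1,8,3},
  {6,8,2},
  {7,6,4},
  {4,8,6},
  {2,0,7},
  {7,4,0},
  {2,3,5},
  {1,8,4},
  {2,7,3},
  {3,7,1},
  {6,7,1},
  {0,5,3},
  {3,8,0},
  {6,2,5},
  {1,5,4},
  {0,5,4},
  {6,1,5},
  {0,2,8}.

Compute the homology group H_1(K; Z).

H_1 = Z × Z/2.

Order the vertices as 0 < 1 < 2 < 3 < 4 < 5 < 6 < 7 < 8. Listing each simplex with vertices in this order, K has dimension 2 with simplices:

  0-simplices (9): [0], [1], [2], [3], [4], [5], [6], [7], [8]
  1-simplices (27): (27 of them)
  2-simplices (18): [0,2,7], [0,2,8], [0,3,5], [0,3,8], [0,4,5], [0,4,7], [1,3,7], [1,3,8], [1,4,5], [1,4,8], [1,5,6], [1,6,7], [2,3,5], [2,3,7], [2,5,6], [2,6,8], [4,6,7], [4,6,8]

so the chain groups are C_0 ≅ Z^9, C_1 ≅ Z^27, C_2 ≅ Z^18.

∂_1: C_1 → C_0 sends each edge [p,q] (with p < q) to q − p. For instance
  ∂[4,6] = [6] − [4].
As a 9×27 matrix over Z this has rank 8, with invariant factors (1,1,1,1,1,1,1,1).

The boundary map ∂_2: C_2 → C_1 sends each 2-simplex [p,q,r] to [q,r] − [p,r] + [p,q]. For instance
  ∂[1,4,5] = [4,5] − [1,5] + [1,4],
  ∂[2,3,7] = [3,7] − [2,7] + [2,3].
The 27×18 boundary matrix has rank 18 and Smith normal form diag(1,1,1,1,1,1,1,1,1,1,1,1,1,1,1,1,1,2).

Computing H_k = (kernel of ∂_k) / (image of ∂_{k+1}):

  H_1: rank ker ∂_1 − rank ∂_2 = (27 − 8) − 18 = 1, and ∂_2 has invariant factor 2 > 1, so H_1 = Z × Z/2.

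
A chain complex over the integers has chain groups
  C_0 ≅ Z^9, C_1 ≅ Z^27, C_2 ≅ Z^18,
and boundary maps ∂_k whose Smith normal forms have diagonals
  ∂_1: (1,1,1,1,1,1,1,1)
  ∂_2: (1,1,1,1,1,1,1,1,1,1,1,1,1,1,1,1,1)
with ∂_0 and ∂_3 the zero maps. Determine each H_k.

H_0: b_0 = 9 − 0 − 8 = 1; torsion from ∂_1 factors > 1: none. So H_0 ≅ Z.
H_1: b_1 = 27 − 8 − 17 = 2; torsion from ∂_2 factors > 1: none. So H_1 ≅ Z^2.
H_2: b_2 = 18 − 17 − 0 = 1; torsion from ∂_3 factors > 1: none. So H_2 ≅ Z.

H_0 ≅ Z,  H_1 ≅ Z^2,  H_2 ≅ Z.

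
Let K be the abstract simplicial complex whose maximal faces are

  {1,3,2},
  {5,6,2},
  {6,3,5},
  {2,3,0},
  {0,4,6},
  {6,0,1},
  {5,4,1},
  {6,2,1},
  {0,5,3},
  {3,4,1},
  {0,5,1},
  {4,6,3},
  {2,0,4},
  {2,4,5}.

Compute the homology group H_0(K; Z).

Order the vertices as 0 < 1 < 2 < 3 < 4 < 5 < 6. Listing each simplex with vertices in this order, K has dimension 2 with simplices:

  0-simplices (7): [0], [1], [2], [3], [4], [5], [6]
  1-simplices (21): [0,1], [0,2], [0,3], [0,4], [0,5], [0,6], [1,2], [1,3], [1,4], [1,5], [1,6], [2,3], [2,4], [2,5], [2,6], [3,4], [3,5], [3,6], [4,5], [4,6], [5,6]
  2-simplices (14): [0,1,5], [0,1,6], [0,2,3], [0,2,4], [0,3,5], [0,4,6], [1,2,3], [1,2,6], [1,3,4], [1,4,5], [2,4,5], [2,5,6], [3,4,6], [3,5,6]

Hence C_0 ≅ Z^7, C_1 ≅ Z^21, C_2 ≅ Z^14.

∂_1: C_1 → C_0 sends each edge [p,q] (with p < q) to q − p. For instance
  ∂[3,4] = [4] − [3].
The 7×21 boundary matrix has rank 6 and Smith normal form diag(1,1,1,1,1,1).

∂_2: C_2 → C_1 acts by ∂[p,q,r] = [q,r] − [p,r] + [p,q]. For instance
  ∂[0,1,5] = [1,5] − [0,5] + [0,1],
  ∂[1,4,5] = [4,5] − [1,5] + [1,4].
This gives a 21×14 integer matrix of rank 13; reducing to Smith normal form yields diagonal entries (1,1,1,1,1,1,1,1,1,1,1,1,1).

From H_k ≅ ker(∂_k) / im(∂_{k+1}) we obtain:

  H_0: rank C_0 − rank ∂_1 = 7 − 6 = 1, and the invariant factors of ∂_1 are all 1, so H_0 ≅ Z.

(K is a triangulation of the torus T^2.)

H_0 = Z.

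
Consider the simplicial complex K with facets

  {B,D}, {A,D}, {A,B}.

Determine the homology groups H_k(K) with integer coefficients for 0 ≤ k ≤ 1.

Fix the vertex order A < B < D and write every simplex with vertices in increasing order. Then dim K = 1 and the simplices of K are:

  0-simplices (3): A, B, D
  1-simplices (3): AB, AD, BD

Hence C_0 ≅ Z^3, C_1 ≅ Z^3.

∂_1: C_1 → C_0 sends each edge [p,q] (with p < q) to q − p. For instance
  ∂AD = D − A.
The 3×3 boundary matrix has rank 2 and Smith normal form diag(1,1).

From H_k ≅ ker(∂_k) / im(∂_{k+1}) we obtain:

  H_0: rank C_0 − rank ∂_1 = 3 − 2 = 1, and the invariant factors of ∂_1 are all 1, so H_0 = Z.
  H_1: rank ker ∂_1 − rank ∂_2 = (3 − 2) − 0 = 1, and there is no ∂_2, so H_1 = Z.

(K is a triangulation of the circle S^1.)

H_0 ≅ Z,  H_1 ≅ Z.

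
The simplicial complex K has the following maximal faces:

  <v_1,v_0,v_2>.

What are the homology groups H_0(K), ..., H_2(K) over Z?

Order the vertices as v_0 < v_1 < v_2. Listing each simplex with vertices in this order, K has dimension 2 with simplices:

  0-simplices (3): [v_0], [v_1], [v_2]
  1-simplices (3): [v_0,v_1], [v_0,v_2], [v_1,v_2]
  2-simplices (1): [v_0,v_1,v_2]

so the chain groups are C_0 ≅ Z^3, C_1 ≅ Z^3, C_2 ≅ Z^1.

The boundary map ∂_1: C_1 → C_0 sends each edge [p,q] (with p < q) to q − p. For instance
  ∂[v_0,v_1] = [v_1] − [v_0].
As a 3×3 matrix over Z this has rank 2, with invariant factors (1,1).

The boundary map ∂_2: C_2 → C_1 acts by ∂[p,q,r] = [q,r] − [p,r] + [p,q]. For instance
  ∂[v_0,v_1,v_2] = [v_1,v_2] − [v_0,v_2] + [v_0,v_1].
The 3×1 boundary matrix has rank 1 and Smith normal form diag(1).

Reading off H_k = ker ∂_k / im ∂_{k+1}:

  H_0: rank C_0 − rank ∂_1 = 3 − 2 = 1, and the invariant factors of ∂_1 are all 1, so H_0 ≅ Z.
  H_1: rank ker ∂_1 − rank ∂_2 = (3 − 2) − 1 = 0, and the invariant factors of ∂_2 are all 1, so H_1 ≅ 0.
  H_2: rank ker ∂_2 − rank ∂_3 = (1 − 1) − 0 = 0, and there is no ∂_3, so H_2 ≅ 0.

As a check, the Euler characteristic is 3 − 3 + 1 = 1, which agrees with 1 − 0 + 0 = 1.

H_0 = Z,  H_1 = 0,  H_2 = 0.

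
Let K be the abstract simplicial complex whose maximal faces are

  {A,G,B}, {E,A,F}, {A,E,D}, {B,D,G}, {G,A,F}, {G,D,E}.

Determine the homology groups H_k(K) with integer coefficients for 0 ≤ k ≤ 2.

H_0 = Z,  H_1 = Z,  H_2 = 0.

Take the total order A < B < D < E < F < G on the vertex set. Then K (dimension 2) consists of the simplices:

  0-simplices (6): A, B, D, E, F, G
  1-simplices (12): AB, AD, AE, AF, AG, BD, BG, DE, DG, EF, EG, FG
  2-simplices (6): ABG, ADE, AEF, AFG, BDG, DEG

giving chain groups C_0 ≅ Z^6, C_1 ≅ Z^12, C_2 ≅ Z^6.

∂_1: C_1 → C_0 is given by ∂[p,q] = [q] − [p]. For instance
  ∂AE = E − A.
As a 6×12 matrix over Z this has rank 5, with invariant factors (1,1,1,1,1).

The boundary map ∂_2: C_2 → C_1 maps a triangle to the signed sum of its edges. For instance
  ∂BDG = DG − BG + BD,
  ∂DEG = EG − DG + DE.
This gives a 12×6 integer matrix of rank 6; reducing to Smith normal form yields diagonal entries (1,1,1,1,1,1).

Reading off H_k = ker ∂_k / im ∂_{k+1}:

  H_0: rank C_0 − rank ∂_1 = 6 − 5 = 1, and the invariant factors of ∂_1 are all 1, so H_0 = Z.
  H_1: rank ker ∂_1 − rank ∂_2 = (12 − 5) − 6 = 1, and the invariant factors of ∂_2 are all 1, so H_1 = Z.
  H_2: rank ker ∂_2 − rank ∂_3 = (6 − 6) − 0 = 0, and there is no ∂_3, so H_2 = 0.

(K is a triangulation of the cylinder S^1 x I.)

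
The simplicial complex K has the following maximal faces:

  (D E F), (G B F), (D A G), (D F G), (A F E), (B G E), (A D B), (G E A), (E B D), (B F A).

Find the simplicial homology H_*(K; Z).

H_0 = Z,  H_1 = Z/2,  H_2 = 0.

Fix the vertex order A < B < D < E < F < G and write every simplex with vertices in increasing order. Then dim K = 2 and the simplices of K are:

  0-simplices (6): A, B, D, E, F, G
  1-simplices (15): AB, AD, AE, AF, AG, BD, BE, BF, BG, DE, DF, DG, EF, EG, FG
  2-simplices (10): ABD, ABF, ADG, AEF, AEG, BDE, BEG, BFG, DEF, DFG

Hence C_0 ≅ Z^6, C_1 ≅ Z^15, C_2 ≅ Z^10.

Boundary ∂_1: C_1 → C_0 maps an edge to its endpoints' difference, ∂[p,q] = q − p. For instance
  ∂FG = G − F.
This gives a 6×15 integer matrix of rank 5; reducing to Smith normal form yields diagonal entries (1,1,1,1,1).

The boundary map ∂_2: C_2 → C_1 maps a triangle to the signed sum of its edges. For instance
  ∂AEG = EG − AG + AE,
  ∂ABD = BD − AD + AB.
The resulting 15×10 matrix has rank 10, and its Smith normal form has invariant factors (1,1,1,1,1,1,1,1,1,2).

Reading off H_k = ker ∂_k / im ∂_{k+1}:

  H_0: rank C_0 − rank ∂_1 = 6 − 5 = 1, and the invariant factors of ∂_1 are all 1, so H_0 ≅ Z.
  H_1: rank ker ∂_1 − rank ∂_2 = (15 − 5) − 10 = 0, and ∂_2 has invariant factor 2 > 1, so H_1 ≅ Z/2.
  H_2: rank ker ∂_2 − rank ∂_3 = (10 − 10) − 0 = 0, and there is no ∂_3, so H_2 ≅ 0.

(K is a triangulation of the real projective plane RP^2.)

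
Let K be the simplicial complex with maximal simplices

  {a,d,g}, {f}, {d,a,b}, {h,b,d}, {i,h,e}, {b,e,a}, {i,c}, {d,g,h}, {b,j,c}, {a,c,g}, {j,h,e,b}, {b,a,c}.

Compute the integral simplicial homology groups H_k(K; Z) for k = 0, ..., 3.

We work with the vertex ordering a < b < c < d < e < f < g < h < i < j. The simplices of K, each written with vertices in increasing order, are:

  0-simplices (10): a, b, c, d, e, f, g, h, i, j
  1-simplices (21): ab, ac, ad, ae, ag, bc, bd, be, bh, bj, cg, ci, cj, dg, dh, eh, ei, ej, gh, hi, hj
  2-simplices (13): abc, abd, abe, acg, adg, bcj, bdh, beh, bej, bhj, dgh, ehi, ehj
  3-simplices (1): behj

giving chain groups C_0 ≅ Z^10, C_1 ≅ Z^21, C_2 ≅ Z^13, C_3 ≅ Z^1.

∂_1: C_1 → C_0 sends each edge [p,q] (with p < q) to q − p. For instance
  ∂gh = h − g.
As a 10×21 matrix over Z this has rank 8, with invariant factors (1,1,1,1,1,1,1,1).

The boundary map ∂_2: C_2 → C_1 acts by ∂[p,q,r] = [q,r] − [p,r] + [p,q]. For instance
  ∂bdh = dh − bh + bd,
  ∂bhj = hj − bj + bh.
This gives a 21×13 integer matrix of rank 12; reducing to Smith normal form yields diagonal entries (1,1,1,1,1,1,1,1,1,1,1,1).

∂_3: C_3 → C_2 sends each 3-simplex σ to the alternating sum Σ_i (−1)^i (σ with its i-th vertex removed). For instance
  ∂behj = ehj − bhj + bej − beh.
This gives a 13×1 integer matrix of rank 1; reducing to Smith normal form yields diagonal entries (1).

Computing H_k = (kernel of ∂_k) / (image of ∂_{k+1}):

  H_0: rank C_0 − rank ∂_1 = 10 − 8 = 2, and the invariant factors of ∂_1 are all 1, so H_0 ≅ Z^2.
  H_1: rank ker ∂_1 − rank ∂_2 = (21 − 8) − 12 = 1, and the invariant factors of ∂_2 are all 1, so H_1 ≅ Z.
  H_2: rank ker ∂_2 − rank ∂_3 = (13 − 12) − 1 = 0, and the invariant factors of ∂_3 are all 1, so H_2 ≅ 0.
  H_3: rank ker ∂_3 − rank ∂_4 = (1 − 1) − 0 = 0, and there is no ∂_4, so H_3 ≅ 0.

H_0 = Z^2,  H_1 = Z,  H_2 = 0,  H_3 = 0.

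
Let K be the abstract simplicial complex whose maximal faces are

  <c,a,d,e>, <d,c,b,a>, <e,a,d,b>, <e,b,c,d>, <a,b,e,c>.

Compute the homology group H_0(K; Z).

H_0 = Z.

Order the vertices as a < b < c < d < e. Listing each simplex with vertices in this order, K has dimension 3 with simplices:

  0-simplices (5): a, b, c, d, e
  1-simplices (10): ab, ac, ad, ae, bc, bd, be, cd, ce, de
  2-simplices (10): abc, abd, abe, acd, ace, ade, bcd, bce, bde, cde
  3-simplices (5): abcd, abce, abde, acde, bcde

Hence C_0 ≅ Z^5, C_1 ≅ Z^10, C_2 ≅ Z^10, C_3 ≅ Z^5.

∂_1: C_1 → C_0 sends each edge [p,q] (with p < q) to q − p.
The 5×10 boundary matrix has rank 4 and Smith normal form diag(1,1,1,1).

Boundary ∂_2: C_2 → C_1 sends each 2-simplex [p,q,r] to [q,r] − [p,r] + [p,q]. For instance
  ∂cde = de − ce + cd,
  ∂bde = de − be + bd.
This gives a 10×10 integer matrix of rank 6; reducing to Smith normal form yields diagonal entries (1,1,1,1,1,1).

∂_3: C_3 → C_2 sends each 3-simplex σ to the alternating sum Σ_i (−1)^i (σ with its i-th vertex removed). For instance
  ∂abcd = bcd − acd + abd − abc,
  ∂abce = bce − ace + abe − abc.
This gives a 10×5 integer matrix of rank 4; reducing to Smith normal form yields diagonal entries (1,1,1,1).

Now H_k = ker ∂_k / im ∂_{k+1}, so:

  H_0: rank C_0 − rank ∂_1 = 5 − 4 = 1, and the invariant factors of ∂_1 are all 1, so H_0 ≅ Z.

(K is a triangulation of the 3-sphere S^3.)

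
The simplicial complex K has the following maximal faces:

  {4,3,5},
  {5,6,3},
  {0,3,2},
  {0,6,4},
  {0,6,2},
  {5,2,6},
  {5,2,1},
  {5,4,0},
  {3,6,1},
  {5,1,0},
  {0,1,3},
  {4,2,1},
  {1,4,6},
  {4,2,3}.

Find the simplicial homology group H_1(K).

Take the total order 0 < 1 < 2 < 3 < 4 < 5 < 6 on the vertex set. Then K (dimension 2) consists of the simplices:

  0-simplices (7): [0], [1], [2], [3], [4], [5], [6]
  1-simplices (21): [0,1], [0,2], [0,3], [0,4], [0,5], [0,6], [1,2], [1,3], [1,4], [1,5], [1,6], [2,3], [2,4], [2,5], [2,6], [3,4], [3,5], [3,6], [4,5], [4,6], [5,6]
  2-simplices (14): [0,1,3], [0,1,5], [0,2,3], [0,2,6], [0,4,5], [0,4,6], [1,2,4], [1,2,5], [1,3,6], [1,4,6], [2,3,4], [2,5,6], [3,4,5], [3,5,6]

giving chain groups C_0 ≅ Z^7, C_1 ≅ Z^21, C_2 ≅ Z^14.

∂_1: C_1 → C_0 is given by ∂[p,q] = [q] − [p]. For instance
  ∂[1,4] = [4] − [1].
This gives a 7×21 integer matrix of rank 6; reducing to Smith normal form yields diagonal entries (1,1,1,1,1,1).

∂_2: C_2 → C_1 acts by ∂[p,q,r] = [q,r] − [p,r] + [p,q]. For instance
  ∂[1,4,6] = [4,6] − [1,6] + [1,4],
  ∂[0,4,6] = [4,6] − [0,6] + [0,4].
The resulting 21×14 matrix has rank 13, and its Smith normal form has invariant factors (1,1,1,1,1,1,1,1,1,1,1,1,1).

From H_k ≅ ker(∂_k) / im(∂_{k+1}) we obtain:

  H_1: rank ker ∂_1 − rank ∂_2 = (21 − 6) − 13 = 2, and the invariant factors of ∂_2 are all 1, so H_1 = Z^2.

H_1 = Z^2.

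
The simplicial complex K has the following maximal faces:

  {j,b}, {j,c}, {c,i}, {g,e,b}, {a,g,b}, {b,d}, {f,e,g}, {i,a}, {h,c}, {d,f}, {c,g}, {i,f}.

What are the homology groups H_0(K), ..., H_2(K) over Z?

We work with the vertex ordering a < b < c < d < e < f < g < h < i < j. The simplices of K, each written with vertices in increasing order, are:

  0-simplices (10): a, b, c, d, e, f, g, h, i, j
  1-simplices (16): ab, ag, ai, bd, be, bg, bj, cg, ch, ci, cj, df, ef, eg, fg, fi
  2-simplices (3): abg, beg, efg

giving chain groups C_0 ≅ Z^10, C_1 ≅ Z^16, C_2 ≅ Z^3.

∂_1: C_1 → C_0 sends each edge [p,q] (with p < q) to q − p. For instance
  ∂cg = g − c.
The 10×16 boundary matrix has rank 9 and Smith normal form diag(1,1,1,1,1,1,1,1,1).

Boundary ∂_2: C_2 → C_1 maps a triangle to the signed sum of its edges. For instance
  ∂abg = bg − ag + ab,
  ∂efg = fg − eg + ef.
The 16×3 boundary matrix has rank 3 and Smith normal form diag(1,1,1).

Reading off H_k = ker ∂_k / im ∂_{k+1}:

  H_0: rank C_0 − rank ∂_1 = 10 − 9 = 1, and the invariant factors of ∂_1 are all 1, so H_0 ≅ Z.
  H_1: rank ker ∂_1 − rank ∂_2 = (16 − 9) − 3 = 4, and the invariant factors of ∂_2 are all 1, so H_1 ≅ Z^4.
  H_2: rank ker ∂_2 − rank ∂_3 = (3 − 3) − 0 = 0, and there is no ∂_3, so H_2 ≅ 0.

H_0 ≅ Z,  H_1 ≅ Z^4,  H_2 = 0.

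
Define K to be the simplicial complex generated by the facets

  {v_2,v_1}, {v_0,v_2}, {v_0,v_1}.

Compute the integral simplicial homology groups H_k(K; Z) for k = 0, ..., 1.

H_0 = Z,  H_1 = Z.

Fix the vertex order v_0 < v_1 < v_2 and write every simplex with vertices in increasing order. Then dim K = 1 and the simplices of K are:

  0-simplices (3): [v_0], [v_1], [v_2]
  1-simplices (3): [v_0,v_1], [v_0,v_2], [v_1,v_2]

so the chain groups are C_0 ≅ Z^3, C_1 ≅ Z^3.

∂_1: C_1 → C_0 maps an edge to its endpoints' difference, ∂[p,q] = q − p.
As a 3×3 matrix over Z this has rank 2, with invariant factors (1,1).

Reading off H_k = ker ∂_k / im ∂_{k+1}:

  H_0: rank C_0 − rank ∂_1 = 3 − 2 = 1, and the invariant factors of ∂_1 are all 1, so H_0 = Z.
  H_1: rank ker ∂_1 − rank ∂_2 = (3 − 2) − 0 = 1, and there is no ∂_2, so H_1 = Z.

(K is a triangulation of the circle S^1.)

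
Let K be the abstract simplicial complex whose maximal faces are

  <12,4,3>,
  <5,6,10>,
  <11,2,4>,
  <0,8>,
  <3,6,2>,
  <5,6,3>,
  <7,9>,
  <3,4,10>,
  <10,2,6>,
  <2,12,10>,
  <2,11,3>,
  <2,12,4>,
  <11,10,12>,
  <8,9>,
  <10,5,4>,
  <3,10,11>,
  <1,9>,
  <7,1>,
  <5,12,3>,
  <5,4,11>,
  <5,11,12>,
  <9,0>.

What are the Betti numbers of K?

b_0 = 2, b_1 = 4, b_2 = 1.

Order the vertices as 0 < 1 < 2 < 3 < 4 < 5 < 6 < 7 < 8 < 9 < 10 < 11 < 12. Listing each simplex with vertices in this order, K has dimension 2 with simplices:

  0-simplices (13): [0], [1], [2], [3], [4], [5], [6], [7], [8], [9], [10], [11], [12]
  1-simplices (30): (30 of them)
  2-simplices (16): (16 of them)

Hence C_0 ≅ Z^13, C_1 ≅ Z^30, C_2 ≅ Z^16.

Boundary ∂_1: C_1 → C_0 is given by ∂[p,q] = [q] − [p]. For instance
  ∂[3,6] = [6] − [3].
As a 13×30 matrix over Z this has rank 11, with invariant factors (1,1,1,1,1,1,1,1,1,1,1).

∂_2: C_2 → C_1 maps a triangle to the signed sum of its edges. For instance
  ∂[4,5,10] = [5,10] − [4,10] + [4,5],
  ∂[10,11,12] = [11,12] − [10,12] + [10,11].
The resulting 30×16 matrix has rank 15, and its Smith normal form has invariant factors (1,1,1,1,1,1,1,1,1,1,1,1,1,1,1).

Now H_k = ker ∂_k / im ∂_{k+1}, so:

  H_0: rank C_0 − rank ∂_1 = 13 − 11 = 2, and the invariant factors of ∂_1 are all 1, so H_0 ≅ Z^2.
  H_1: rank ker ∂_1 − rank ∂_2 = (30 − 11) − 15 = 4, and the invariant factors of ∂_2 are all 1, so H_1 ≅ Z^4.
  H_2: rank ker ∂_2 − rank ∂_3 = (16 − 15) − 0 = 1, and there is no ∂_3, so H_2 ≅ Z.

As a check, the Euler characteristic is 13 − 30 + 16 = -1, which agrees with 2 − 4 + 1 = -1.

Hence the Betti numbers are b_0 = 2, b_1 = 4, b_2 = 1.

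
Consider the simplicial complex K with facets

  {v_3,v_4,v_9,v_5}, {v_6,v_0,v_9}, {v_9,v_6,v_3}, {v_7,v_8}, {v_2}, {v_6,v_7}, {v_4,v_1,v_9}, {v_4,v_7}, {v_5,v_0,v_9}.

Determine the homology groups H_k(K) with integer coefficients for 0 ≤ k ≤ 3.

Fix the vertex order v_0 < v_1 < v_2 < v_3 < v_4 < v_5 < v_6 < v_7 < v_8 < v_9 and write every simplex with vertices in increasing order. Then dim K = 3 and the simplices of K are:

  0-simplices (10): [v_0], [v_1], [v_2], [v_3], [v_4], [v_5], [v_6], [v_7], [v_8], [v_9]
  1-simplices (16): (16 of them)
  2-simplices (8): [v_0,v_5,v_9], [v_0,v_6,v_9], [v_1,v_4,v_9], [v_3,v_4,v_5], [v_3,v_4,v_9], [v_3,v_5,v_9], [v_3,v_6,v_9], [v_4,v_5,v_9]
  3-simplices (1): [v_3,v_4,v_5,v_9]

so the chain groups are C_0 ≅ Z^10, C_1 ≅ Z^16, C_2 ≅ Z^8, C_3 ≅ Z^1.

Boundary ∂_1: C_1 → C_0 is given by ∂[p,q] = [q] − [p]. For instance
  ∂[v_1,v_9] = [v_9] − [v_1].
As a 10×16 matrix over Z this has rank 8, with invariant factors (1,1,1,1,1,1,1,1).

The boundary map ∂_2: C_2 → C_1 acts by ∂[p,q,r] = [q,r] − [p,r] + [p,q]. For instance
  ∂[v_0,v_6,v_9] = [v_6,v_9] − [v_0,v_9] + [v_0,v_6],
  ∂[v_3,v_6,v_9] = [v_6,v_9] − [v_3,v_9] + [v_3,v_6].
The resulting 16×8 matrix has rank 7, and its Smith normal form has invariant factors (1,1,1,1,1,1,1).

The boundary map ∂_3: C_3 → C_2 sends each 3-simplex σ to the alternating sum Σ_i (−1)^i (σ with its i-th vertex removed). For instance
  ∂[v_3,v_4,v_5,v_9] = [v_4,v_5,v_9] − [v_3,v_5,v_9] + [v_3,v_4,v_9] − [v_3,v_4,v_5].
The resulting 8×1 matrix has rank 1, and its Smith normal form has invariant factors (1).

Now H_k = ker ∂_k / im ∂_{k+1}, so:

  H_0: rank C_0 − rank ∂_1 = 10 − 8 = 2, and the invariant factors of ∂_1 are all 1, so H_0 ≅ Z^2.
  H_1: rank ker ∂_1 − rank ∂_2 = (16 − 8) − 7 = 1, and the invariant factors of ∂_2 are all 1, so H_1 ≅ Z.
  H_2: rank ker ∂_2 − rank ∂_3 = (8 − 7) − 1 = 0, and the invariant factors of ∂_3 are all 1, so H_2 ≅ 0.
  H_3: rank ker ∂_3 − rank ∂_4 = (1 − 1) − 0 = 0, and there is no ∂_4, so H_3 ≅ 0.

H_0 ≅ Z^2,  H_1 ≅ Z,  H_2 = 0,  H_3 = 0.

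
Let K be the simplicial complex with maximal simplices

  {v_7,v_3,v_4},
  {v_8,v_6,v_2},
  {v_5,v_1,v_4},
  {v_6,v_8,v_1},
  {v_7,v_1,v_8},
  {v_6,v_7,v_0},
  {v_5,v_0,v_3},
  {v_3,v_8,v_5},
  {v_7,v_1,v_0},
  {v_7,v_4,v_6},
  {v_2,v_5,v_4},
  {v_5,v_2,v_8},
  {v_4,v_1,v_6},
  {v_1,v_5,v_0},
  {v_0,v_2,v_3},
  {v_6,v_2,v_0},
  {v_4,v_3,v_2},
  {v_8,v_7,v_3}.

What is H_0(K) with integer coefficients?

We work with the vertex ordering v_0 < v_1 < v_2 < v_3 < v_4 < v_5 < v_6 < v_7 < v_8. The simplices of K, each written with vertices in increasing order, are:

  0-simplices (9): [v_0], [v_1], [v_2], [v_3], [v_4], [v_5], [v_6], [v_7], [v_8]
  1-simplices (27): (27 of them)
  2-simplices (18): (18 of them)

giving chain groups C_0 ≅ Z^9, C_1 ≅ Z^27, C_2 ≅ Z^18.

Boundary ∂_1: C_1 → C_0 is given by ∂[p,q] = [q] − [p].
The 9×27 boundary matrix has rank 8 and Smith normal form diag(1,1,1,1,1,1,1,1).

∂_2: C_2 → C_1 acts by ∂[p,q,r] = [q,r] − [p,r] + [p,q]. For instance
  ∂[v_2,v_5,v_8] = [v_5,v_8] − [v_2,v_8] + [v_2,v_5],
  ∂[v_3,v_5,v_8] = [v_5,v_8] − [v_3,v_8] + [v_3,v_5].
The resulting 27×18 matrix has rank 18, and its Smith normal form has invariant factors (1,1,1,1,1,1,1,1,1,1,1,1,1,1,1,1,1,2).

From H_k ≅ ker(∂_k) / im(∂_{k+1}) we obtain:

  H_0: rank C_0 − rank ∂_1 = 9 − 8 = 1, and the invariant factors of ∂_1 are all 1, so H_0 ≅ Z.

H_0 ≅ Z.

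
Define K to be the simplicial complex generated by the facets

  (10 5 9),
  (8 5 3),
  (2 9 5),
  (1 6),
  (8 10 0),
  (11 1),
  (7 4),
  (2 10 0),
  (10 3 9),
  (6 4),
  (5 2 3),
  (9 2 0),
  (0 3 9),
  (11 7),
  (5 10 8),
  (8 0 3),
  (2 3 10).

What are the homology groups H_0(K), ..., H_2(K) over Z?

H_0 = Z^2,  H_1 = Z ⊕ Z_2,  H_2 = 0.

Fix the vertex order 0 < 1 < 2 < 3 < 4 < 5 < 6 < 7 < 8 < 9 < 10 < 11 and write every simplex with vertices in increasing order. Then dim K = 2 and the simplices of K are:

  0-simplices (12): [0], [1], [2], [3], [4], [5], [6], [7], [8], [9], [10], [11]
  1-simplices (23): (23 of them)
  2-simplices (12): [0,2,9], [0,2,10], [0,3,8], [0,3,9], [0,8,10], [2,3,5], [2,3,10], [2,5,9], [3,5,8], [3,9,10], [5,8,10], [5,9,10]

giving chain groups C_0 ≅ Z^12, C_1 ≅ Z^23, C_2 ≅ Z^12.

The boundary map ∂_1: C_1 → C_0 sends each edge [p,q] (with p < q) to q − p. For instance
  ∂[4,6] = [6] − [4].
As a 12×23 matrix over Z this has rank 10, with invariant factors (1,1,1,1,1,1,1,1,1,1).

Boundary ∂_2: C_2 → C_1 maps a triangle to the signed sum of its edges. For instance
  ∂[0,2,10] = [2,10] − [0,10] + [0,2],
  ∂[3,5,8] = [5,8] − [3,8] + [3,5].
This gives a 23×12 integer matrix of rank 12; reducing to Smith normal form yields diagonal entries (1,1,1,1,1,1,1,1,1,1,1,2).

From H_k ≅ ker(∂_k) / im(∂_{k+1}) we obtain:

  H_0: rank C_0 − rank ∂_1 = 12 − 10 = 2, and the invariant factors of ∂_1 are all 1, so H_0 = Z^2.
  H_1: rank ker ∂_1 − rank ∂_2 = (23 − 10) − 12 = 1, and ∂_2 has invariant factor 2 > 1, so H_1 = Z ⊕ Z_2.
  H_2: rank ker ∂_2 − rank ∂_3 = (12 − 12) − 0 = 0, and there is no ∂_3, so H_2 = 0.

As a check, the Euler characteristic is 12 − 23 + 12 = 1, which agrees with 2 − 1 + 0 = 1.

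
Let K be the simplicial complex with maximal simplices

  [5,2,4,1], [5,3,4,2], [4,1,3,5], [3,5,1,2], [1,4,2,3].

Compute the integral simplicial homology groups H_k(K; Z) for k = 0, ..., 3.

Fix the vertex order 1 < 2 < 3 < 4 < 5 and write every simplex with vertices in increasing order. Then dim K = 3 and the simplices of K are:

  0-simplices (5): [1], [2], [3], [4], [5]
  1-simplices (10): [1,2], [1,3], [1,4], [1,5], [2,3], [2,4], [2,5], [3,4], [3,5], [4,5]
  2-simplices (10): [1,2,3], [1,2,4], [1,2,5], [1,3,4], [1,3,5], [1,4,5], [2,3,4], [2,3,5], [2,4,5], [3,4,5]
  3-simplices (5): [1,2,3,4], [1,2,3,5], [1,2,4,5], [1,3,4,5], [2,3,4,5]

giving chain groups C_0 ≅ Z^5, C_1 ≅ Z^10, C_2 ≅ Z^10, C_3 ≅ Z^5.

The boundary map ∂_1: C_1 → C_0 is given by ∂[p,q] = [q] − [p]. For instance
  ∂[1,3] = [3] − [1].
The resulting 5×10 matrix has rank 4, and its Smith normal form has invariant factors (1,1,1,1).

The boundary map ∂_2: C_2 → C_1 maps a triangle to the signed sum of its edges. For instance
  ∂[2,3,4] = [3,4] − [2,4] + [2,3],
  ∂[1,3,5] = [3,5] − [1,5] + [1,3].
The resulting 10×10 matrix has rank 6, and its Smith normal form has invariant factors (1,1,1,1,1,1).

The boundary map ∂_3: C_3 → C_2 sends each 3-simplex σ to the alternating sum Σ_i (−1)^i (σ with its i-th vertex removed). For instance
  ∂[1,2,4,5] = [2,4,5] − [1,4,5] + [1,2,5] − [1,2,4],
  ∂[2,3,4,5] = [3,4,5] − [2,4,5] + [2,3,5] − [2,3,4].
The 10×5 boundary matrix has rank 4 and Smith normal form diag(1,1,1,1).

From H_k ≅ ker(∂_k) / im(∂_{k+1}) we obtain:

  H_0: rank C_0 − rank ∂_1 = 5 − 4 = 1, and the invariant factors of ∂_1 are all 1, so H_0 ≅ Z.
  H_1: rank ker ∂_1 − rank ∂_2 = (10 − 4) − 6 = 0, and the invariant factors of ∂_2 are all 1, so H_1 ≅ 0.
  H_2: rank ker ∂_2 − rank ∂_3 = (10 − 6) − 4 = 0, and the invariant factors of ∂_3 are all 1, so H_2 ≅ 0.
  H_3: rank ker ∂_3 − rank ∂_4 = (5 − 4) − 0 = 1, and there is no ∂_4, so H_3 ≅ Z.

As a check, the Euler characteristic is 5 − 10 + 10 − 5 = 0, which agrees with 1 − 0 + 0 − 1 = 0.
(K is a triangulation of the 3-sphere S^3.)

H_0 = Z,  H_1 = 0,  H_2 = 0,  H_3 = Z.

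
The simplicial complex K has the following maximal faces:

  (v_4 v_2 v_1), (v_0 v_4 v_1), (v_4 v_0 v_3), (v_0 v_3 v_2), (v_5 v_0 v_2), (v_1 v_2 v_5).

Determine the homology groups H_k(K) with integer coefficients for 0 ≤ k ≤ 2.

H_0 ≅ Z,  H_1 ≅ Z,  H_2 = 0.

Take the total order v_0 < v_1 < v_2 < v_3 < v_4 < v_5 on the vertex set. Then K (dimension 2) consists of the simplices:

  0-simplices (6): [v_0], [v_1], [v_2], [v_3], [v_4], [v_5]
  1-simplices (12): [v_0,v_1], [v_0,v_2], [v_0,v_3], [v_0,v_4], [v_0,v_5], [v_1,v_2], [v_1,v_4], [v_1,v_5], [v_2,v_3], [v_2,v_4], [v_2,v_5], [v_3,v_4]
  2-simplices (6): [v_0,v_1,v_4], [v_0,v_2,v_3], [v_0,v_2,v_5], [v_0,v_3,v_4], [v_1,v_2,v_4], [v_1,v_2,v_5]

so the chain groups are C_0 ≅ Z^6, C_1 ≅ Z^12, C_2 ≅ Z^6.

∂_1: C_1 → C_0 is given by ∂[p,q] = [q] − [p].
The 6×12 boundary matrix has rank 5 and Smith normal form diag(1,1,1,1,1).

Boundary ∂_2: C_2 → C_1 maps a triangle to the signed sum of its edges. For instance
  ∂[v_1,v_2,v_5] = [v_2,v_5] − [v_1,v_5] + [v_1,v_2],
  ∂[v_1,v_2,v_4] = [v_2,v_4] − [v_1,v_4] + [v_1,v_2].
The 12×6 boundary matrix has rank 6 and Smith normal form diag(1,1,1,1,1,1).

From H_k ≅ ker(∂_k) / im(∂_{k+1}) we obtain:

  H_0: rank C_0 − rank ∂_1 = 6 − 5 = 1, and the invariant factors of ∂_1 are all 1, so H_0 = Z.
  H_1: rank ker ∂_1 − rank ∂_2 = (12 − 5) − 6 = 1, and the invariant factors of ∂_2 are all 1, so H_1 = Z.
  H_2: rank ker ∂_2 − rank ∂_3 = (6 − 6) − 0 = 0, and there is no ∂_3, so H_2 = 0.

As a check, the Euler characteristic is 6 − 12 + 6 = 0, which agrees with 1 − 1 + 0 = 0.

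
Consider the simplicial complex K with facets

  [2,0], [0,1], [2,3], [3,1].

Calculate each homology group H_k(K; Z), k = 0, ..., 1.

Order the vertices as 0 < 1 < 2 < 3. Listing each simplex with vertices in this order, K has dimension 1 with simplices:

  0-simplices (4): [0], [1], [2], [3]
  1-simplices (4): [0,1], [0,2], [1,3], [2,3]

giving chain groups C_0 ≅ Z^4, C_1 ≅ Z^4.

∂_1: C_1 → C_0 sends each edge [p,q] (with p < q) to q − p.
This gives a 4×4 integer matrix of rank 3; reducing to Smith normal form yields diagonal entries (1,1,1).

Computing H_k = (kernel of ∂_k) / (image of ∂_{k+1}):

  H_0: rank C_0 − rank ∂_1 = 4 − 3 = 1, and the invariant factors of ∂_1 are all 1, so H_0 ≅ Z.
  H_1: rank ker ∂_1 − rank ∂_2 = (4 − 3) − 0 = 1, and there is no ∂_2, so H_1 ≅ Z.

As a check, the Euler characteristic is 4 − 4 = 0, which agrees with 1 − 1 = 0.

H_0 = Z,  H_1 = Z.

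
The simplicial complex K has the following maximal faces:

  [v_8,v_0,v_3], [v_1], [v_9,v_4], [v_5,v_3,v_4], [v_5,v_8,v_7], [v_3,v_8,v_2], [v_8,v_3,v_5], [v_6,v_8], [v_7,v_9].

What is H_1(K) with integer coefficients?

H_1 = Z.

We work with the vertex ordering v_0 < v_1 < v_2 < v_3 < v_4 < v_5 < v_6 < v_7 < v_8 < v_9. The simplices of K, each written with vertices in increasing order, are:

  0-simplices (10): [v_0], [v_1], [v_2], [v_3], [v_4], [v_5], [v_6], [v_7], [v_8], [v_9]
  1-simplices (14): [v_0,v_3], [v_0,v_8], [v_2,v_3], [v_2,v_8], [v_3,v_4], [v_3,v_5], [v_3,v_8], [v_4,v_5], [v_4,v_9], [v_5,v_7], [v_5,v_8], [v_6,v_8], [v_7,v_8], [v_7,v_9]
  2-simplices (5): [v_0,v_3,v_8], [v_2,v_3,v_8], [v_3,v_4,v_5], [v_3,v_5,v_8], [v_5,v_7,v_8]

giving chain groups C_0 ≅ Z^10, C_1 ≅ Z^14, C_2 ≅ Z^5.

The boundary map ∂_1: C_1 → C_0 maps an edge to its endpoints' difference, ∂[p,q] = q − p. For instance
  ∂[v_6,v_8] = [v_8] − [v_6].
As a 10×14 matrix over Z this has rank 8, with invariant factors (1,1,1,1,1,1,1,1).

The boundary map ∂_2: C_2 → C_1 sends each 2-simplex [p,q,r] to [q,r] − [p,r] + [p,q]. For instance
  ∂[v_3,v_5,v_8] = [v_5,v_8] − [v_3,v_8] + [v_3,v_5],
  ∂[v_0,v_3,v_8] = [v_3,v_8] − [v_0,v_8] + [v_0,v_3].
This gives a 14×5 integer matrix of rank 5; reducing to Smith normal form yields diagonal entries (1,1,1,1,1).

Reading off H_k = ker ∂_k / im ∂_{k+1}:

  H_1: rank ker ∂_1 − rank ∂_2 = (14 − 8) − 5 = 1, and the invariant factors of ∂_2 are all 1, so H_1 = Z.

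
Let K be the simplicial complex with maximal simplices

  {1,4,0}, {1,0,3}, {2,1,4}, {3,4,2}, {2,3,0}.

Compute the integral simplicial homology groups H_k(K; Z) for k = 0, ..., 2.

Take the total order 0 < 1 < 2 < 3 < 4 on the vertex set. Then K (dimension 2) consists of the simplices:

  0-simplices (5): [0], [1], [2], [3], [4]
  1-simplices (10): [0,1], [0,2], [0,3], [0,4], [1,2], [1,3], [1,4], [2,3], [2,4], [3,4]
  2-simplices (5): [0,1,3], [0,1,4], [0,2,3], [1,2,4], [2,3,4]

so the chain groups are C_0 ≅ Z^5, C_1 ≅ Z^10, C_2 ≅ Z^5.

The boundary map ∂_1: C_1 → C_0 is given by ∂[p,q] = [q] − [p]. For instance
  ∂[2,4] = [4] − [2].
The resulting 5×10 matrix has rank 4, and its Smith normal form has invariant factors (1,1,1,1).

Boundary ∂_2: C_2 → C_1 sends each 2-simplex [p,q,r] to [q,r] − [p,r] + [p,q]. For instance
  ∂[2,3,4] = [3,4] − [2,4] + [2,3],
  ∂[1,2,4] = [2,4] − [1,4] + [1,2].
This gives a 10×5 integer matrix of rank 5; reducing to Smith normal form yields diagonal entries (1,1,1,1,1).

Computing H_k = (kernel of ∂_k) / (image of ∂_{k+1}):

  H_0: rank C_0 − rank ∂_1 = 5 − 4 = 1, and the invariant factors of ∂_1 are all 1, so H_0 = Z.
  H_1: rank ker ∂_1 − rank ∂_2 = (10 − 4) − 5 = 1, and the invariant factors of ∂_2 are all 1, so H_1 = Z.
  H_2: rank ker ∂_2 − rank ∂_3 = (5 − 5) − 0 = 0, and there is no ∂_3, so H_2 = 0.

H_0 ≅ Z,  H_1 ≅ Z,  H_2 = 0.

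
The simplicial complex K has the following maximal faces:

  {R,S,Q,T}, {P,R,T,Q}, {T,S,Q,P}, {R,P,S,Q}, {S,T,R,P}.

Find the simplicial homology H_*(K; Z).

K has 5 vertices, 10 edges, 10 triangles, 5 3-simplices.
rank ∂_0 = 0, rank ∂_1 = 4 ⇒ b_0 = 5 − 0 − 4 = 1; all invariant factors of ∂_1 are 1 so no torsion. So H_0 ≅ Z.
rank ∂_1 = 4, rank ∂_2 = 6 ⇒ b_1 = 10 − 4 − 6 = 0; all invariant factors of ∂_2 are 1 so no torsion. So H_1 ≅ 0.
rank ∂_2 = 6, rank ∂_3 = 4 ⇒ b_2 = 10 − 6 − 4 = 0; all invariant factors of ∂_3 are 1 so no torsion. So H_2 ≅ 0.
rank ∂_3 = 4, rank ∂_4 = 0 ⇒ b_3 = 5 − 4 − 0 = 1. So H_3 ≅ Z.

H_0 ≅ Z,  H_1 = 0,  H_2 = 0,  H_3 ≅ Z.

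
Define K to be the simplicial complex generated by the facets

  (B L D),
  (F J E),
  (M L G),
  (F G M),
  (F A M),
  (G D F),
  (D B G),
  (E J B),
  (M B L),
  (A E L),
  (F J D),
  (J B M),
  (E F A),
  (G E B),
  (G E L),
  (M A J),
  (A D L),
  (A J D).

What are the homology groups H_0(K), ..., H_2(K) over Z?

Take the total order A < B < D < E < F < G < J < L < M on the vertex set. Then K (dimension 2) consists of the simplices:

  0-simplices (9): A, B, D, E, F, G, J, L, M
  1-simplices (27): AD, AE, AF, AJ, AL, AM, BD, BE, BG, BJ, BL, BM, DF, DG, DJ, DL, EF, EG, EJ, EL, FG, FJ, FM, GL, GM, JM, LM
  2-simplices (18): ADJ, ADL, AEF, AEL, AFM, AJM, BDG, BDL, BEG, BEJ, BJM, BLM, DFG, DFJ, EFJ, EGL, FGM, GLM

so the chain groups are C_0 ≅ Z^9, C_1 ≅ Z^27, C_2 ≅ Z^18.

The boundary map ∂_1: C_1 → C_0 is given by ∂[p,q] = [q] − [p].
The 9×27 boundary matrix has rank 8 and Smith normal form diag(1,1,1,1,1,1,1,1).

∂_2: C_2 → C_1 maps a triangle to the signed sum of its edges. For instance
  ∂GLM = LM − GM + GL,
  ∂BDL = DL − BL + BD.
This gives a 27×18 integer matrix of rank 18; reducing to Smith normal form yields diagonal entries (1,1,1,1,1,1,1,1,1,1,1,1,1,1,1,1,1,2).

Reading off H_k = ker ∂_k / im ∂_{k+1}:

  H_0: rank C_0 − rank ∂_1 = 9 − 8 = 1, and the invariant factors of ∂_1 are all 1, so H_0 ≅ Z.
  H_1: rank ker ∂_1 − rank ∂_2 = (27 − 8) − 18 = 1, and ∂_2 has invariant factor 2 > 1, so H_1 ≅ Z ⊕ Z/2Z.
  H_2: rank ker ∂_2 − rank ∂_3 = (18 − 18) − 0 = 0, and there is no ∂_3, so H_2 ≅ 0.

As a check, the Euler characteristic is 9 − 27 + 18 = 0, which agrees with 1 − 1 + 0 = 0.

H_0 ≅ Z,  H_1 ≅ Z ⊕ Z/2Z,  H_2 = 0.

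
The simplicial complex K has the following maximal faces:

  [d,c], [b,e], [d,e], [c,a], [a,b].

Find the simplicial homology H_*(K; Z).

K has 5 vertices, 5 edges.
rank ∂_0 = 0, rank ∂_1 = 4 ⇒ b_0 = 5 − 0 − 4 = 1; all invariant factors of ∂_1 are 1 so no torsion. So H_0 = Z.
rank ∂_1 = 4, rank ∂_2 = 0 ⇒ b_1 = 5 − 4 − 0 = 1. So H_1 = Z.

H_0 = Z,  H_1 = Z.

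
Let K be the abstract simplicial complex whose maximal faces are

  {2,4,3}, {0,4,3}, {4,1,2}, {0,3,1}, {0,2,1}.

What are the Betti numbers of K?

K has 5 vertices, 10 edges, 5 triangles.
rank ∂_0 = 0, rank ∂_1 = 4 ⇒ b_0 = 5 − 0 − 4 = 1; all invariant factors of ∂_1 are 1 so no torsion. So H_0 = Z.
rank ∂_1 = 4, rank ∂_2 = 5 ⇒ b_1 = 10 − 4 − 5 = 1; all invariant factors of ∂_2 are 1 so no torsion. So H_1 = Z.
rank ∂_2 = 5, rank ∂_3 = 0 ⇒ b_2 = 5 − 5 − 0 = 0. So H_2 = 0.

b_0 = 1, b_1 = 1, b_2 = 0.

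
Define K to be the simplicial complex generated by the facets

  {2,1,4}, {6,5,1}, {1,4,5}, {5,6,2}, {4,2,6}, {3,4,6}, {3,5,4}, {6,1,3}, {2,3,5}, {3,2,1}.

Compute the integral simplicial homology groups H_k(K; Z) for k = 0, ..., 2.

H_0 ≅ Z,  H_1 ≅ Z/2,  H_2 = 0.

Take the total order 1 < 2 < 3 < 4 < 5 < 6 on the vertex set. Then K (dimension 2) consists of the simplices:

  0-simplices (6): [1], [2], [3], [4], [5], [6]
  1-simplices (15): [1,2], [1,3], [1,4], [1,5], [1,6], [2,3], [2,4], [2,5], [2,6], [3,4], [3,5], [3,6], [4,5], [4,6], [5,6]
  2-simplices (10): [1,2,3], [1,2,4], [1,3,6], [1,4,5], [1,5,6], [2,3,5], [2,4,6], [2,5,6], [3,4,5], [3,4,6]

giving chain groups C_0 ≅ Z^6, C_1 ≅ Z^15, C_2 ≅ Z^10.

The boundary map ∂_1: C_1 → C_0 sends each edge [p,q] (with p < q) to q − p. For instance
  ∂[3,5] = [5] − [3].
This gives a 6×15 integer matrix of rank 5; reducing to Smith normal form yields diagonal entries (1,1,1,1,1).

Boundary ∂_2: C_2 → C_1 sends each 2-simplex [p,q,r] to [q,r] − [p,r] + [p,q]. For instance
  ∂[2,4,6] = [4,6] − [2,6] + [2,4],
  ∂[1,4,5] = [4,5] − [1,5] + [1,4].
The resulting 15×10 matrix has rank 10, and its Smith normal form has invariant factors (1,1,1,1,1,1,1,1,1,2).

Now H_k = ker ∂_k / im ∂_{k+1}, so:

  H_0: rank C_0 − rank ∂_1 = 6 − 5 = 1, and the invariant factors of ∂_1 are all 1, so H_0 = Z.
  H_1: rank ker ∂_1 − rank ∂_2 = (15 − 5) − 10 = 0, and ∂_2 has invariant factor 2 > 1, so H_1 = Z/2.
  H_2: rank ker ∂_2 − rank ∂_3 = (10 − 10) − 0 = 0, and there is no ∂_3, so H_2 = 0.

(K is a triangulation of the real projective plane RP^2.)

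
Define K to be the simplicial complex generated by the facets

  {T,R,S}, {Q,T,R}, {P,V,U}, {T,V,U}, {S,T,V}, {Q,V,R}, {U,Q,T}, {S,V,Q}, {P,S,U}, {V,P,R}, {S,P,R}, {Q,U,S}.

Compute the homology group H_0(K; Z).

Order the vertices as P < Q < R < S < T < U < V. Listing each simplex with vertices in this order, K has dimension 2 with simplices:

  0-simplices (7): P, Q, R, S, T, U, V
  1-simplices (18): PR, PS, PU, PV, QR, QS, QT, QU, QV, RS, RT, RV, ST, SU, SV, TU, TV, UV
  2-simplices (12): PRS, PRV, PSU, PUV, QRT, QRV, QSU, QSV, QTU, RST, STV, TUV

so the chain groups are C_0 ≅ Z^7, C_1 ≅ Z^18, C_2 ≅ Z^12.

Boundary ∂_1: C_1 → C_0 is given by ∂[p,q] = [q] − [p]. For instance
  ∂RS = S − R.
The resulting 7×18 matrix has rank 6, and its Smith normal form has invariant factors (1,1,1,1,1,1).

The boundary map ∂_2: C_2 → C_1 maps a triangle to the signed sum of its edges. For instance
  ∂RST = ST − RT + RS,
  ∂PSU = SU − PU + PS.
This gives a 18×12 integer matrix of rank 12; reducing to Smith normal form yields diagonal entries (1,1,1,1,1,1,1,1,1,1,1,2).

Now H_k = ker ∂_k / im ∂_{k+1}, so:

  H_0: rank C_0 − rank ∂_1 = 7 − 6 = 1, and the invariant factors of ∂_1 are all 1, so H_0 = Z.

H_0 = Z.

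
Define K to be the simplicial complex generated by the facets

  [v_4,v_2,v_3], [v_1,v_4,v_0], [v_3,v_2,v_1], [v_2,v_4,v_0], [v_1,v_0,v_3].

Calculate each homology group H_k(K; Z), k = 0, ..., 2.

Take the total order v_0 < v_1 < v_2 < v_3 < v_4 on the vertex set. Then K (dimension 2) consists of the simplices:

  0-simplices (5): [v_0], [v_1], [v_2], [v_3], [v_4]
  1-simplices (10): [v_0,v_1], [v_0,v_2], [v_0,v_3], [v_0,v_4], [v_1,v_2], [v_1,v_3], [v_1,v_4], [v_2,v_3], [v_2,v_4], [v_3,v_4]
  2-simplices (5): [v_0,v_1,v_3], [v_0,v_1,v_4], [v_0,v_2,v_4], [v_1,v_2,v_3], [v_2,v_3,v_4]

Hence C_0 ≅ Z^5, C_1 ≅ Z^10, C_2 ≅ Z^5.

∂_1: C_1 → C_0 maps an edge to its endpoints' difference, ∂[p,q] = q − p.
As a 5×10 matrix over Z this has rank 4, with invariant factors (1,1,1,1).

∂_2: C_2 → C_1 sends each 2-simplex [p,q,r] to [q,r] − [p,r] + [p,q]. For instance
  ∂[v_0,v_2,v_4] = [v_2,v_4] − [v_0,v_4] + [v_0,v_2],
  ∂[v_2,v_3,v_4] = [v_3,v_4] − [v_2,v_4] + [v_2,v_3].
This gives a 10×5 integer matrix of rank 5; reducing to Smith normal form yields diagonal entries (1,1,1,1,1).

Reading off H_k = ker ∂_k / im ∂_{k+1}:

  H_0: rank C_0 − rank ∂_1 = 5 − 4 = 1, and the invariant factors of ∂_1 are all 1, so H_0 = Z.
  H_1: rank ker ∂_1 − rank ∂_2 = (10 − 4) − 5 = 1, and the invariant factors of ∂_2 are all 1, so H_1 = Z.
  H_2: rank ker ∂_2 − rank ∂_3 = (5 − 5) − 0 = 0, and there is no ∂_3, so H_2 = 0.

As a check, the Euler characteristic is 5 − 10 + 5 = 0, which agrees with 1 − 1 + 0 = 0.
(K is a triangulation of the Möbius band.)

H_0 ≅ Z,  H_1 ≅ Z,  H_2 = 0.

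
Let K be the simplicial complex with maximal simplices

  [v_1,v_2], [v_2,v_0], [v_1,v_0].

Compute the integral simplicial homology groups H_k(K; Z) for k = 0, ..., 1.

H_0 = Z,  H_1 = Z.

Order the vertices as v_0 < v_1 < v_2. Listing each simplex with vertices in this order, K has dimension 1 with simplices:

  0-simplices (3): [v_0], [v_1], [v_2]
  1-simplices (3): [v_0,v_1], [v_0,v_2], [v_1,v_2]

giving chain groups C_0 ≅ Z^3, C_1 ≅ Z^3.

∂_1: C_1 → C_0 sends each edge [p,q] (with p < q) to q − p. For instance
  ∂[v_1,v_2] = [v_2] − [v_1].
The resulting 3×3 matrix has rank 2, and its Smith normal form has invariant factors (1,1).

From H_k ≅ ker(∂_k) / im(∂_{k+1}) we obtain:

  H_0: rank C_0 − rank ∂_1 = 3 − 2 = 1, and the invariant factors of ∂_1 are all 1, so H_0 ≅ Z.
  H_1: rank ker ∂_1 − rank ∂_2 = (3 − 2) − 0 = 1, and there is no ∂_2, so H_1 ≅ Z.

(K is a triangulation of the circle S^1.)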